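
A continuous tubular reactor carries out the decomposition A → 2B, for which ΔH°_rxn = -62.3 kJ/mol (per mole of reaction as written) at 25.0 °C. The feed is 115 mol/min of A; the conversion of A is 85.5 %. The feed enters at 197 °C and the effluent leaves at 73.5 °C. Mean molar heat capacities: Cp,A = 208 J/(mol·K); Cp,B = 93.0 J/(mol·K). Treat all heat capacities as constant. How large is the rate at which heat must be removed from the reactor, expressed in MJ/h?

Extent of reaction ξ = 0.855 × 115 = 98.325 mol/min
Reaction term: ξ·ΔH°_rxn = 98.325 × -62.3 = -6125.6 kJ/min
Sensible, feed 197→25 °C: -4114.2 kJ/min
Outlet flows (mol/min): A 16.675, B 196.65
Sensible, products 25→73.5 °C: 1055.2 kJ/min
Q = ΔH = -9184.7 kJ/min = -153.08 kW
Heat removed = 551.08 MJ/h

Q_out = 551 MJ/h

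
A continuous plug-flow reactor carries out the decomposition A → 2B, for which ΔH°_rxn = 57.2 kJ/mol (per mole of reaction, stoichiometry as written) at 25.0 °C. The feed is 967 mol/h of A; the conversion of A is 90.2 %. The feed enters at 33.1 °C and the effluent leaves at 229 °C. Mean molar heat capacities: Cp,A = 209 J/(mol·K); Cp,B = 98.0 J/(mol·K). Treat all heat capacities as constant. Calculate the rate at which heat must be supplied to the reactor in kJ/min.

Extent of reaction ξ = 0.902 × 967 = 872.23 mol/h
Reaction term: ξ·ΔH°_rxn = 872.23 × 57.2 = 49892 kJ/h
Sensible, feed 33.1→25 °C: -1637 kJ/h
Outlet flows (mol/h): A 94.766, B 1744.5
Sensible, products 25→229 °C: 38916 kJ/h
Q = ΔH = 87171 kJ/h = 24.214 kW
Heat supplied = 1452.8 kJ/min

Q_in = 1450 kJ/min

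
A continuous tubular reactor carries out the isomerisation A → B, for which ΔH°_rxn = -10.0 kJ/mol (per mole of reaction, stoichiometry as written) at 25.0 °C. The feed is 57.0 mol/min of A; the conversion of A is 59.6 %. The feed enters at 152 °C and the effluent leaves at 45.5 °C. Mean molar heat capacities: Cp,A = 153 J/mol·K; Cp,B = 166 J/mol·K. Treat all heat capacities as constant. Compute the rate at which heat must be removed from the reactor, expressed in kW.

Q_out = 21.0 kW

Extent of reaction ξ = 0.596 × 57.0 = 33.972 mol/min
Reaction term: ξ·ΔH°_rxn = 33.972 × -10.0 = -339.72 kJ/min
Sensible, feed 152→25 °C: -1107.6 kJ/min
Outlet flows (mol/min): A 23.028, B 33.972
Sensible, products 25→45.5 °C: 187.83 kJ/min
Q = ΔH = -1259.5 kJ/min = -20.991 kW
Heat removed = 20.991 kW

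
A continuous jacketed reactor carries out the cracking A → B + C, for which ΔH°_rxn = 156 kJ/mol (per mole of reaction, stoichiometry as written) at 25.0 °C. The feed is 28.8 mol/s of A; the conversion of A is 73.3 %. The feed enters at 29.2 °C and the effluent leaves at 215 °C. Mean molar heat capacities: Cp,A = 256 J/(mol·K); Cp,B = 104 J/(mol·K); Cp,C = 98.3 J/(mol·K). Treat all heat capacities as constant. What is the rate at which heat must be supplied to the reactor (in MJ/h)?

Q_in = 16000 MJ/h

Extent of reaction ξ = 0.733 × 28.8 = 21.11 mol/s
Reaction term: ξ·ΔH°_rxn = 21.11 × 156 = 3293.2 kJ/s
Sensible, feed 29.2→25 °C: -30.966 kJ/s
Outlet flows (mol/s): A 7.6896, B 21.11, C 21.11
Sensible, products 25→215 °C: 1185.4 kJ/s
Q = ΔH = 4447.7 kJ/s = 4447.7 kW
Heat supplied = 16012 MJ/h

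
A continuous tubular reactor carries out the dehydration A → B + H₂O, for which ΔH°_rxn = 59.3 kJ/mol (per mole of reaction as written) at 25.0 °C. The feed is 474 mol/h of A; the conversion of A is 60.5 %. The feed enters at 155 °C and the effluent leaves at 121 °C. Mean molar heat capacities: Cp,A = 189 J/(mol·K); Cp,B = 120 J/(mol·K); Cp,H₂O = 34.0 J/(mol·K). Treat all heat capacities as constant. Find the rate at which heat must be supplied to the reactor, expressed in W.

Q_in = 3610 W

Extent of reaction ξ = 0.605 × 474 = 286.77 mol/h
Reaction term: ξ·ΔH°_rxn = 286.77 × 59.3 = 17005 kJ/h
Sensible, feed 155→25 °C: -11646 kJ/h
Outlet flows (mol/h): A 187.23, B 286.77, H₂O 286.77
Sensible, products 25→121 °C: 7636.7 kJ/h
Q = ΔH = 12996 kJ/h = 3.61 kW
Heat supplied = 3610 W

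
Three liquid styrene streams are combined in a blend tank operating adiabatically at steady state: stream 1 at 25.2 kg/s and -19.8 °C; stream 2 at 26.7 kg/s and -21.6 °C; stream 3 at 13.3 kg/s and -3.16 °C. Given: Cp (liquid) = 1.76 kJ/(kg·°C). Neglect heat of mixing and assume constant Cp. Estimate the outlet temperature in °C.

Energy balance with Q = 0: Σ ṁᵢCp,ᵢ(T_out − Tᵢ) = 0
T_out = Σ ṁᵢCp,ᵢTᵢ / Σ ṁᵢCp,ᵢ
      = -1967.2 / 114.75 = -17.143 °C

T_out = -17.1 °C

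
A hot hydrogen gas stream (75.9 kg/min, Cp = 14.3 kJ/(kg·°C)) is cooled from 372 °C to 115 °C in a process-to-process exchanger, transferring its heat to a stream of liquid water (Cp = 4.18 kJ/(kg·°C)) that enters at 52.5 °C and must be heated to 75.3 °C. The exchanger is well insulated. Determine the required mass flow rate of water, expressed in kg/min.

ṁ_c = 2930 kg/min

Heat released by hot stream: Q = 75.9 × 14.3 × (372 − 115) = 278940 kJ/min
Energy balance on cold side (adiabatic exchanger): Q = ṁ_c·Cp_c·(T_c,out − T_c,in)
ṁ_c = 278940 / [4.18 × (75.3 − 52.5)] = 2926.8 kg/min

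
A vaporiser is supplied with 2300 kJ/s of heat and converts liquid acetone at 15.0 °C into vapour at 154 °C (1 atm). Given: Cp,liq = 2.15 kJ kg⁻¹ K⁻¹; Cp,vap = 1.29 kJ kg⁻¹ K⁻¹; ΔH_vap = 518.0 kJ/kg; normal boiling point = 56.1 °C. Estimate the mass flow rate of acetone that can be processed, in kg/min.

ṁ = 188 kg/min

Δh = 2.15×(56.1−15.0) + 518.0 + 1.29×(154−56.1) = 732.66 kJ/kg
Q = 2300 kJ/s = 2300 kJ/s = 138000 kJ/min
ṁ = Q/Δh = 138000 / 732.66 = 188.36 kg/min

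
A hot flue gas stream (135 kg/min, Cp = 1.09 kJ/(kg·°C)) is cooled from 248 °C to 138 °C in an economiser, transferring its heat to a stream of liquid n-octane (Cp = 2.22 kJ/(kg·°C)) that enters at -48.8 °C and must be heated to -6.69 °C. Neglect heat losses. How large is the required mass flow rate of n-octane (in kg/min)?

Heat released by hot stream: Q = 135 × 1.09 × (248 − 138) = 16186 kJ/min
Energy balance on cold side (adiabatic exchanger): Q = ṁ_c·Cp_c·(T_c,out − T_c,in)
ṁ_c = 16186 / [2.22 × (-6.69 − -48.8)] = 173.15 kg/min

ṁ_c = 173 kg/min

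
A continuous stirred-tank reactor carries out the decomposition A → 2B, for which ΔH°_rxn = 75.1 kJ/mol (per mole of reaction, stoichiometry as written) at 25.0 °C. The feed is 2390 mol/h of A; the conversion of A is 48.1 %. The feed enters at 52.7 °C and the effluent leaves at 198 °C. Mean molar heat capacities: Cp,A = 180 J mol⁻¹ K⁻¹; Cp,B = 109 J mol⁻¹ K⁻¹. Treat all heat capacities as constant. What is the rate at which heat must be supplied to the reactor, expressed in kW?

Extent of reaction ξ = 0.481 × 2390 = 1149.6 mol/h
Reaction term: ξ·ΔH°_rxn = 1149.6 × 75.1 = 86334 kJ/h
Sensible, feed 52.7→25 °C: -11917 kJ/h
Outlet flows (mol/h): A 1240.4, B 2299.2
Sensible, products 25→198 °C: 81982 kJ/h
Q = ΔH = 156400 kJ/h = 43.444 kW
Heat supplied = 43.444 kW

Q_in = 43.4 kW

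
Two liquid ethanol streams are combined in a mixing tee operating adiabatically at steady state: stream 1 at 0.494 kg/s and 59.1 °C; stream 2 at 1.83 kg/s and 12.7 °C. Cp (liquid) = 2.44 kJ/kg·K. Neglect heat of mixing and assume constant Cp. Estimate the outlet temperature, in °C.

T_out = 22.6 °C

Energy balance with Q = 0: Σ ṁᵢCp,ᵢ(T_out − Tᵢ) = 0
T_out = Σ ṁᵢCp,ᵢTᵢ / Σ ṁᵢCp,ᵢ
      = 127.94 / 5.6706 = 22.563 °C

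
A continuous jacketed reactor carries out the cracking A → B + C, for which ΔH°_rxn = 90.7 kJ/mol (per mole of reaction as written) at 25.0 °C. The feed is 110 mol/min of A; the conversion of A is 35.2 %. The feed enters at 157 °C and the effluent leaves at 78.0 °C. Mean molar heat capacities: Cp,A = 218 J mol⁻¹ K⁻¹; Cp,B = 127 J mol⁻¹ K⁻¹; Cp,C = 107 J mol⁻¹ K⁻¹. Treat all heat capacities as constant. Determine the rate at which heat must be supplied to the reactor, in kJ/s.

Q_in = 27.5 kJ/s

Extent of reaction ξ = 0.352 × 110 = 38.72 mol/min
Reaction term: ξ·ΔH°_rxn = 38.72 × 90.7 = 3511.9 kJ/min
Sensible, feed 157→25 °C: -3165.4 kJ/min
Outlet flows (mol/min): A 71.28, B 38.72, C 38.72
Sensible, products 25→78.0 °C: 1303.8 kJ/min
Q = ΔH = 1650.3 kJ/min = 27.505 kW
Heat supplied = 27.505 kJ/s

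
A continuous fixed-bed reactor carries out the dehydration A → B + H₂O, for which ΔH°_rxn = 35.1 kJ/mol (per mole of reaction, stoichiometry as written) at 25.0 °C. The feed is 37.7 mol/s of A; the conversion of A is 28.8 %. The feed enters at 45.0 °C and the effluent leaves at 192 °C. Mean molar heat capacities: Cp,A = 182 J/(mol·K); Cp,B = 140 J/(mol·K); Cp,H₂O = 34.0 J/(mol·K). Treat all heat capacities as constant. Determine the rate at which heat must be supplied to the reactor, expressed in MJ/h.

Q_in = 4950 MJ/h

Extent of reaction ξ = 0.288 × 37.7 = 10.858 mol/s
Reaction term: ξ·ΔH°_rxn = 10.858 × 35.1 = 381.1 kJ/s
Sensible, feed 45.0→25 °C: -137.23 kJ/s
Outlet flows (mol/s): A 26.842, B 10.858, H₂O 10.858
Sensible, products 25→192 °C: 1131.3 kJ/s
Q = ΔH = 1375.2 kJ/s = 1375.2 kW
Heat supplied = 4950.8 MJ/h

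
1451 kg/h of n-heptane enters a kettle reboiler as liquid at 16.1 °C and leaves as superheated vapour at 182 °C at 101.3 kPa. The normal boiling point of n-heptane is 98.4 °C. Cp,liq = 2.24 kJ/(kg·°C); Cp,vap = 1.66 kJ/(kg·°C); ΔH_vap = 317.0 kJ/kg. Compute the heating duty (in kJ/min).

Q = 15500 kJ/min

liquid 16.1→98.4 °C: 184.35 kJ/kg
vaporisation at 98.4 °C: 317 kJ/kg
vapour 98.4→182 °C: 138.78 kJ/kg
Δh = 184.35 + 317 + 138.78 = 640.13 kJ/kg
Q = ṁ·Δh = 1451 kg/h × 640.13 kJ/kg = 928830 kJ/h
|Q| = 258.01 kW = 15480 kJ/min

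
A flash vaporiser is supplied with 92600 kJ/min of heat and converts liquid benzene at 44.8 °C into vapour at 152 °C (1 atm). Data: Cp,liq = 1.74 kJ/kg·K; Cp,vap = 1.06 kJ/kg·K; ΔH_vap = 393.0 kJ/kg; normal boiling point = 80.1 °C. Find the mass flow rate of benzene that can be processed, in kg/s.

Δh = 1.74×(80.1−44.8) + 393.0 + 1.06×(152−80.1) = 530.64 kJ/kg
Q = 92600 kJ/min = 1543.3 kJ/s = 1543.3 kJ/s
ṁ = Q/Δh = 1543.3 / 530.64 = 2.9085 kg/s

ṁ = 2.91 kg/s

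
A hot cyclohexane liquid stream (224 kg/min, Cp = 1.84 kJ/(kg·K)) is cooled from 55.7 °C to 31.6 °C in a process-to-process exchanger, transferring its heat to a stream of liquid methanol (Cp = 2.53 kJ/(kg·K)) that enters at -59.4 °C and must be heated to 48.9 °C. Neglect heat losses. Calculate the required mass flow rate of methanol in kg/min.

ṁ_c = 36.3 kg/min

Heat released by hot stream: Q = 224 × 1.84 × (55.7 − 31.6) = 9933.1 kJ/min
Energy balance on cold side (adiabatic exchanger): Q = ṁ_c·Cp_c·(T_c,out − T_c,in)
ṁ_c = 9933.1 / [2.53 × (48.9 − -59.4)] = 36.252 kg/min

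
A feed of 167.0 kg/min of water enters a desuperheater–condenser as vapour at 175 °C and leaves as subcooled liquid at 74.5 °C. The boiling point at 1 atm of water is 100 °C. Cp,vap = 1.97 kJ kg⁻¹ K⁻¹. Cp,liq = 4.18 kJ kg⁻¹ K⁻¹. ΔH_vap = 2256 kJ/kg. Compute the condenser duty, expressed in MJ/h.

vapour 175→100 °C: -147.75 kJ/kg
condensation at 100 °C: -2256 kJ/kg
liquid 100→74.5 °C: -106.59 kJ/kg
Δh = -147.75 + -2256 + -106.59 = -2510.3 kJ/kg
Q = ṁ·Δh = 167.0 kg/min × -2510.3 kJ/kg = -419230 kJ/min
|Q| = 6987.1 kW = 25154 MJ/h

Q_c = 25200 MJ/h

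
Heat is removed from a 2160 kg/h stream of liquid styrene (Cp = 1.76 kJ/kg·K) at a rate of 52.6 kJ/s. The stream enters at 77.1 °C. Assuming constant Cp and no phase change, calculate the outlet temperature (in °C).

Q = 52.6 kJ/s = 189360 kJ/h
ΔT = Q/(ṁ·Cp) = 189360/(2160×1.76) = 49.811 K
T_out = 77.1 − 49.811 = 27.289 °C

T_out = 27.3 °C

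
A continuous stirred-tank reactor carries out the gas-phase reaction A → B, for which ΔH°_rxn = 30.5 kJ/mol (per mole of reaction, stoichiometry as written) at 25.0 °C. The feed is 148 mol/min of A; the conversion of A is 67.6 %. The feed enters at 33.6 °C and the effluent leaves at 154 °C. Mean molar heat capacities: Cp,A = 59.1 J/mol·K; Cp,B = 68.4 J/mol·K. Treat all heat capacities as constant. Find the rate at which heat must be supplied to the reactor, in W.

Extent of reaction ξ = 0.676 × 148 = 100.05 mol/min
Reaction term: ξ·ΔH°_rxn = 100.05 × 30.5 = 3051.5 kJ/min
Sensible, feed 33.6→25 °C: -75.222 kJ/min
Outlet flows (mol/min): A 47.952, B 100.05
Sensible, products 25→154 °C: 1248.4 kJ/min
Q = ΔH = 4224.6 kJ/min = 70.41 kW
Heat supplied = 70410 W

Q_in = 70400 W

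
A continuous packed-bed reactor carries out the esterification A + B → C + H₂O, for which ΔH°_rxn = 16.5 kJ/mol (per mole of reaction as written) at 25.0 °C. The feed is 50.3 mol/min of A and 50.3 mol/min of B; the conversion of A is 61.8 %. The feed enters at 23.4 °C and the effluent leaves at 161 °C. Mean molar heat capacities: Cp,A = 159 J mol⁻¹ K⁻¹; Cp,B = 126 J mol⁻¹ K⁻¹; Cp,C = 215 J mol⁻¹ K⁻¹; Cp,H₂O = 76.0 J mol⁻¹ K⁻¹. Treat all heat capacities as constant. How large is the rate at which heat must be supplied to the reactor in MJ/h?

Extent of reaction ξ = 0.618 × 50.3 = 31.085 mol/min
Reaction term: ξ·ΔH°_rxn = 31.085 × 16.5 = 512.91 kJ/min
Sensible, feed 23.4→25 °C: 22.937 kJ/min
Outlet flows (mol/min): A 19.215, B 19.215, C 31.085, H₂O 31.085
Sensible, products 25→161 °C: 1975 kJ/min
Q = ΔH = 2510.8 kJ/min = 41.847 kW
Heat supplied = 150.65 MJ/h

Q_in = 151 MJ/h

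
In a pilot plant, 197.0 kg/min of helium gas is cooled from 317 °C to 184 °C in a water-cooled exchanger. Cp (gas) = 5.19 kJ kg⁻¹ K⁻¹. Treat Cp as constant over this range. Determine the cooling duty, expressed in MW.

Q_c = 2.27 MW

Q = ṁ·Cp·ΔT = 197.0 × 5.19 × (184 − 317) = -135980 kJ/min
Converting: 135980 / 60 s = 2266.4 kW
Cooling duty = 2.2664 MW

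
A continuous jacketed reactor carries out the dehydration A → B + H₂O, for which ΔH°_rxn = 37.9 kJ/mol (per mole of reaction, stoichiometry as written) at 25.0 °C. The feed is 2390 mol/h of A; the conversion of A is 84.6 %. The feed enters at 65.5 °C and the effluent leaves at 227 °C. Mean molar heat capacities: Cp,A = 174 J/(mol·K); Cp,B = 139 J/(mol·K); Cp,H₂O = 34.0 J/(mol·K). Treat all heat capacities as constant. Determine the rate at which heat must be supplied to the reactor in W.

Extent of reaction ξ = 0.846 × 2390 = 2021.9 mol/h
Reaction term: ξ·ΔH°_rxn = 2021.9 × 37.9 = 76632 kJ/h
Sensible, feed 65.5→25 °C: -16842 kJ/h
Outlet flows (mol/h): A 368.06, B 2021.9, H₂O 2021.9
Sensible, products 25→227 °C: 83595 kJ/h
Q = ΔH = 143380 kJ/h = 39.829 kW
Heat supplied = 39829 W

Q_in = 39800 W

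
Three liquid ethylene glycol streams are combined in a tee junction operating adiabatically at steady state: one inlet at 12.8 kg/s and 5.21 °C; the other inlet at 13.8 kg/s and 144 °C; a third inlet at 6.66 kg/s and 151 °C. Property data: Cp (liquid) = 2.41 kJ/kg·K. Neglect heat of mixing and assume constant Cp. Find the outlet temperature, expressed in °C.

T_out = 92.0 °C

Adiabatic, steady state ⇒ Σ ṁᵢCp,ᵢ(T_out − Tᵢ) = 0
Σ ṁᵢCp,ᵢTᵢ = 12.8×2.41×5.21 + 13.8×2.41×144 + 6.66×2.41×151 = 7373.5
Σ ṁᵢCp,ᵢ = 12.8×2.41 + 13.8×2.41 + 6.66×2.41 = 80.157
T_out = 7373.5 / 80.157 = 91.989 °C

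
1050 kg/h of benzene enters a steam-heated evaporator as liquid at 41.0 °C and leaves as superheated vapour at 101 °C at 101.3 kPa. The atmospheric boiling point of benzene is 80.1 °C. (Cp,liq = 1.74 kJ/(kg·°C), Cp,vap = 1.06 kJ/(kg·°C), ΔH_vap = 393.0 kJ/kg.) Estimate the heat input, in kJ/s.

liquid 41.0→80.1 °C: 68.034 kJ/kg
vaporisation at 80.1 °C: 393 kJ/kg
vapour 80.1→101 °C: 22.154 kJ/kg
Δh = 68.034 + 393 + 22.154 = 483.19 kJ/kg
Q = ṁ·Δh = 1050 kg/h × 483.19 kJ/kg = 507350 kJ/h
|Q| = 140.93 kW

Q = 141 kJ/s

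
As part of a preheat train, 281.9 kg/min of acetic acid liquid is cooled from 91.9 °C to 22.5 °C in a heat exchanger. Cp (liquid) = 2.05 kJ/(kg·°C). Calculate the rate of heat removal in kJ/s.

Q = ṁ·Cp·ΔT = 281.9 × 2.05 × (22.5 − 91.9) = -40106 kJ/min
Converting: 40106 / 60 s = 668.43 kW

Q_c = 668 kJ/s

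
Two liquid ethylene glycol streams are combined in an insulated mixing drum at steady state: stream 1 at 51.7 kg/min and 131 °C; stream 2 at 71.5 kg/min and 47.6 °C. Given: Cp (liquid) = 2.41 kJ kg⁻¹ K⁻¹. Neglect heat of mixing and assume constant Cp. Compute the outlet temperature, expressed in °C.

No heat crosses the boundary, so H_out = H_in.
Σ ṁᵢCp,ᵢTᵢ = 51.7×2.41×131 + 71.5×2.41×47.6 = 24524
Σ ṁᵢCp,ᵢ = 51.7×2.41 + 71.5×2.41 = 296.91
T_out = 24524 / 296.91 = 82.598 °C

T_out = 82.6 °C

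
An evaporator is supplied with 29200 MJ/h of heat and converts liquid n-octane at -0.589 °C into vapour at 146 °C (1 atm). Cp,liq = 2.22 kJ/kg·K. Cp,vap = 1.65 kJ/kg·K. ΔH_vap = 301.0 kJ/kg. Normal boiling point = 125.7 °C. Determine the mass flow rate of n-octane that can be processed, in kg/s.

ṁ = 13.2 kg/s

Δh = 2.22×(125.7−-0.589) + 301.0 + 1.65×(146−125.7) = 614.86 kJ/kg
Q = 29200 MJ/h = 8111.1 kJ/s = 8111.1 kJ/s
ṁ = Q/Δh = 8111.1 / 614.86 = 13.192 kg/s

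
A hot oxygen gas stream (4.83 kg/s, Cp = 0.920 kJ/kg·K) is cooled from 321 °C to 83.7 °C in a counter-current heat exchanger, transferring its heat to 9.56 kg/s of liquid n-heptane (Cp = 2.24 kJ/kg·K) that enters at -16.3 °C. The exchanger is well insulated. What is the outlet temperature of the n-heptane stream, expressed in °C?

Heat released by hot stream: Q = 4.83 × 0.920 × (321 − 83.7) = 1054.5 kJ/s
Energy balance on cold side (adiabatic exchanger): Q = ṁ_c·Cp_c·(T_c,out − T_c,in)
T_c,out = -16.3 + 1054.5/(9.56 × 2.24) = 32.941 °C

T_c,out = 32.9 °C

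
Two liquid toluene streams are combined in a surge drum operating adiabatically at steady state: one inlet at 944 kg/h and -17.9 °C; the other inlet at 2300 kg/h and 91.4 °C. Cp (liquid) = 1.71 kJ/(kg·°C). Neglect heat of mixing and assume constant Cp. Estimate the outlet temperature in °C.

Adiabatic, steady state ⇒ Σ ṁᵢCp,ᵢ(T_out − Tᵢ) = 0
Σ ṁᵢCp,ᵢTᵢ = 944×1.71×-17.9 + 2300×1.71×91.4 = 330580
Σ ṁᵢCp,ᵢ = 944×1.71 + 2300×1.71 = 5547.2
T_out = 330580 / 5547.2 = 59.594 °C

T_out = 59.6 °C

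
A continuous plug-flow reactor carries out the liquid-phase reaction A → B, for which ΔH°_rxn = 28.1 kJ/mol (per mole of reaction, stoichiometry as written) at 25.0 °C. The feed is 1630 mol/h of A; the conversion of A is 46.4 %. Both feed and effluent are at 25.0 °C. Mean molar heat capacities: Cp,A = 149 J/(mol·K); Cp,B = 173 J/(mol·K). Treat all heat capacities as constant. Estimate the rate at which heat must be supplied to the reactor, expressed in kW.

Extent of reaction ξ = 0.464 × 1630 = 756.32 mol/h
Reaction term: ξ·ΔH°_rxn = 756.32 × 28.1 = 21253 kJ/h
Q = ΔH = 21253 kJ/h = 5.9035 kW
Heat supplied = 5.9035 kW

Q_in = 5.90 kW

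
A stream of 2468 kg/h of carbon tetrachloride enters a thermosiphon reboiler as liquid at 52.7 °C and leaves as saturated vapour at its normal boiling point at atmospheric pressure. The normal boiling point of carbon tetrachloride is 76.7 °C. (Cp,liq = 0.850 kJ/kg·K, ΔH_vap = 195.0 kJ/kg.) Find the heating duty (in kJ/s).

liquid 52.7→76.7 °C: 20.4 kJ/kg
vaporisation at 76.7 °C: 195 kJ/kg
Δh = 20.4 + 195 = 215.4 kJ/kg
Q = ṁ·Δh = 2468 kg/h × 215.4 kJ/kg = 531610 kJ/h
|Q| = 147.67 kW

Q = 148 kJ/s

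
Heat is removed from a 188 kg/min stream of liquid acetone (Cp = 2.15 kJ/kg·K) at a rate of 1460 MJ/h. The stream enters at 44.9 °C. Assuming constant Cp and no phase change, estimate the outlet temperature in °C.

T_out = -15.3 °C

Q = 1460 MJ/h = 24333 kJ/min
ΔT = Q/(ṁ·Cp) = 24333/(188×2.15) = 60.201 K
T_out = 44.9 − 60.201 = -15.301 °C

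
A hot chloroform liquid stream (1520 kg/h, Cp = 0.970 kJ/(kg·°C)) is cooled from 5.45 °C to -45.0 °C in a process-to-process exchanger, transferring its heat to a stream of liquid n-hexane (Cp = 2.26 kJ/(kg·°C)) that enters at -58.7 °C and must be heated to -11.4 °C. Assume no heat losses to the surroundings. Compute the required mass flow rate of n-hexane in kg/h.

Heat released by hot stream: Q = 1520 × 0.970 × (5.45 − -45.0) = 74383 kJ/h
Energy balance on cold side (adiabatic exchanger): Q = ṁ_c·Cp_c·(T_c,out − T_c,in)
ṁ_c = 74383 / [2.26 × (-11.4 − -58.7)] = 695.84 kg/h

ṁ_c = 696 kg/h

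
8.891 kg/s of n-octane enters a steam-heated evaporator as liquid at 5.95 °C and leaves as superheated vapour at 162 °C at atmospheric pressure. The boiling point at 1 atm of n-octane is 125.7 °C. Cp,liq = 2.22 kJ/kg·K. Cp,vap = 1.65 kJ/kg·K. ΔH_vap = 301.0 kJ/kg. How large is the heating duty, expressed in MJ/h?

Q = 20100 MJ/h

liquid 5.95→125.7 °C: 265.85 kJ/kg
vaporisation at 125.7 °C: 301 kJ/kg
vapour 125.7→162 °C: 59.895 kJ/kg
Δh = 265.85 + 301 + 59.895 = 626.74 kJ/kg
Q = ṁ·Δh = 8.891 kg/s × 626.74 kJ/kg = 5572.3 kJ/s
|Q| = 5572.3 kW = 20060 MJ/h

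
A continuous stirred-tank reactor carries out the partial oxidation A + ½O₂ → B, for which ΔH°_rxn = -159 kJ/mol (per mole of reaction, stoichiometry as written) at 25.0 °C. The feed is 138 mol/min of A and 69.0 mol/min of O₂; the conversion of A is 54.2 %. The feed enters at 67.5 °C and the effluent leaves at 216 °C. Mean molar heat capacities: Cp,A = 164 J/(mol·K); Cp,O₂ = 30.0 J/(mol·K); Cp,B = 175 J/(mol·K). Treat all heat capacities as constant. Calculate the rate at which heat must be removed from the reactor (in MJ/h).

Extent of reaction ξ = 0.542 × 138 = 74.796 mol/min
Reaction term: ξ·ΔH°_rxn = 74.796 × -159 = -11893 kJ/min
Sensible, feed 67.5→25 °C: -1049.8 kJ/min
Outlet flows (mol/min): A 63.204, O₂ 31.602, B 74.796
Sensible, products 25→216 °C: 4660.9 kJ/min
Q = ΔH = -8281.5 kJ/min = -138.02 kW
Heat removed = 496.89 MJ/h

Q_out = 497 MJ/h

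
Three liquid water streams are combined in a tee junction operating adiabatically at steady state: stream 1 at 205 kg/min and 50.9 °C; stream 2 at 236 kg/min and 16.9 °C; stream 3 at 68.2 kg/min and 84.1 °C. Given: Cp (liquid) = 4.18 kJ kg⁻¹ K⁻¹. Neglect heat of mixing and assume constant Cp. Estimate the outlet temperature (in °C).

T_out = 39.6 °C

Adiabatic, steady state ⇒ Σ ṁᵢCp,ᵢ(T_out − Tᵢ) = 0
T_out = Σ ṁᵢCp,ᵢTᵢ / Σ ṁᵢCp,ᵢ
      = 84263 / 2128.5 = 39.589 °C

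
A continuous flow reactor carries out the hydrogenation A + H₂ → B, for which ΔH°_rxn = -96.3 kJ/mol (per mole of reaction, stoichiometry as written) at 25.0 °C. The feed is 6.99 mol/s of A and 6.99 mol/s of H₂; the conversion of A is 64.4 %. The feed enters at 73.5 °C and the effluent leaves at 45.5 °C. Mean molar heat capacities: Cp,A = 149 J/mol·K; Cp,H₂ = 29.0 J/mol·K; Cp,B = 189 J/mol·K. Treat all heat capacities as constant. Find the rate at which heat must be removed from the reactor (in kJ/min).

Q_out = 28000 kJ/min

Extent of reaction ξ = 0.644 × 6.99 = 4.5016 mol/s
Reaction term: ξ·ΔH°_rxn = 4.5016 × -96.3 = -433.5 kJ/s
Sensible, feed 73.5→25 °C: -60.345 kJ/s
Outlet flows (mol/s): A 2.4884, H₂ 2.4884, B 4.5016
Sensible, products 25→45.5 °C: 26.522 kJ/s
Q = ΔH = -467.32 kJ/s = -467.32 kW
Heat removed = 28039 kJ/min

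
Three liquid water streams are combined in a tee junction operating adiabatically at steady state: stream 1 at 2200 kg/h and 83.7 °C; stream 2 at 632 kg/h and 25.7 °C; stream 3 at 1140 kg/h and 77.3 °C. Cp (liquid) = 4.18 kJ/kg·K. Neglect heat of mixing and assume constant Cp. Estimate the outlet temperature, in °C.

T_out = 72.6 °C

No heat crosses the boundary, so H_out = H_in.
T_out = Σ ṁᵢCp,ᵢTᵢ / Σ ṁᵢCp,ᵢ
      = 1.2059e+06 / 16603 = 72.635 °C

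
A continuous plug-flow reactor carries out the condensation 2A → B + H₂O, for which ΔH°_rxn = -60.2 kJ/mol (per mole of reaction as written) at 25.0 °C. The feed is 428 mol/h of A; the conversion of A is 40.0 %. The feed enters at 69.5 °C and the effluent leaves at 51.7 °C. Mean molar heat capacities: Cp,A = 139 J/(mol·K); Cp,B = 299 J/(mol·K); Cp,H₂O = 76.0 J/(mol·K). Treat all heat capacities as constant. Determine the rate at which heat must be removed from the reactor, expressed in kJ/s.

Q_out = 1.66 kJ/s

Extent of reaction ξ = 0.400 × 428 / 2 = 85.6 mol/h
Reaction term: ξ·ΔH°_rxn = 85.6 × -60.2 = -5153.1 kJ/h
Sensible, feed 69.5→25 °C: -2647.4 kJ/h
Outlet flows (mol/h): A 256.8, B 85.6, H₂O 85.6
Sensible, products 25→51.7 °C: 1810.1 kJ/h
Q = ΔH = -5990.4 kJ/h = -1.664 kW
Heat removed = 1.664 kJ/s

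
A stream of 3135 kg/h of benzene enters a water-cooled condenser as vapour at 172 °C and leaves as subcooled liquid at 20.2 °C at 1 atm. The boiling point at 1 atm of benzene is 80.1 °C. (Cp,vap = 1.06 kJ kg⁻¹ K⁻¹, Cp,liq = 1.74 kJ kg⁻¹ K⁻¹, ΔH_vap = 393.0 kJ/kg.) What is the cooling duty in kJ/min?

vapour 172→80.1 °C: -97.414 kJ/kg
condensation at 80.1 °C: -393 kJ/kg
liquid 80.1→20.2 °C: -104.23 kJ/kg
Δh = -97.414 + -393 + -104.23 = -594.64 kJ/kg
Q = ṁ·Δh = 3135 kg/h × -594.64 kJ/kg = -1.8642e+06 kJ/h
|Q| = 517.83 kW = 31070 kJ/min

Q_c = 31100 kJ/min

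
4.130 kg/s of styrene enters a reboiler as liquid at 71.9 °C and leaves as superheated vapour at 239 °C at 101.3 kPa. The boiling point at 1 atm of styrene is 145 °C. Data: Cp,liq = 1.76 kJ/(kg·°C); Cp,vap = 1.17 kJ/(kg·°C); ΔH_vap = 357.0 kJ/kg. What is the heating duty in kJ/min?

liquid 71.9→145 °C: 128.66 kJ/kg
vaporisation at 145 °C: 357 kJ/kg
vapour 145→239 °C: 109.98 kJ/kg
Δh = 128.66 + 357 + 109.98 = 595.64 kJ/kg
Q = ṁ·Δh = 4.130 kg/s × 595.64 kJ/kg = 2460 kJ/s
|Q| = 2460 kW = 147600 kJ/min

Q = 148000 kJ/min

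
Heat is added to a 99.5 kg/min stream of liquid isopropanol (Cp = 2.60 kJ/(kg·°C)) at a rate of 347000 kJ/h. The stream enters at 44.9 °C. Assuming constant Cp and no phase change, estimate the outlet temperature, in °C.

T_out = 67.3 °C

Q = 347000 kJ/h = 5783.3 kJ/min
ΔT = Q/(ṁ·Cp) = 5783.3/(99.5×2.60) = 22.355 K
T_out = 44.9 + 22.355 = 67.255 °C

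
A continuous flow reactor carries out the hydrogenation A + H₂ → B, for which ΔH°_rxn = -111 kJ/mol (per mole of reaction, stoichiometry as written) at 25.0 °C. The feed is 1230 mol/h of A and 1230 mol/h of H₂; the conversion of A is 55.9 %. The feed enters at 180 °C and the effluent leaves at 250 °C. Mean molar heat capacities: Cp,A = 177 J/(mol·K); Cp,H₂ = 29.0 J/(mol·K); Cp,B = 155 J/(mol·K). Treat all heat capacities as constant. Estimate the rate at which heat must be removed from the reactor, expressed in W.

Q_out = 18500 W

Extent of reaction ξ = 0.559 × 1230 = 687.57 mol/h
Reaction term: ξ·ΔH°_rxn = 687.57 × -111 = -76320 kJ/h
Sensible, feed 180→25 °C: -39274 kJ/h
Outlet flows (mol/h): A 542.43, H₂ 542.43, B 687.57
Sensible, products 25→250 °C: 49121 kJ/h
Q = ΔH = -66474 kJ/h = -18.465 kW
Heat removed = 18465 W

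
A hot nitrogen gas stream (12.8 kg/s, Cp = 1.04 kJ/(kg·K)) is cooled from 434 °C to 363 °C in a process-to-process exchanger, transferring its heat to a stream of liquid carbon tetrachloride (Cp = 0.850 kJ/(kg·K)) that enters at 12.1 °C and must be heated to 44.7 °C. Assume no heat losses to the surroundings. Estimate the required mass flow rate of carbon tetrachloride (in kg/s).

Heat released by hot stream: Q = 12.8 × 1.04 × (434 − 363) = 945.15 kJ/s
Energy balance on cold side (adiabatic exchanger): Q = ṁ_c·Cp_c·(T_c,out − T_c,in)
ṁ_c = 945.15 / [0.850 × (44.7 − 12.1)] = 34.109 kg/s

ṁ_c = 34.1 kg/s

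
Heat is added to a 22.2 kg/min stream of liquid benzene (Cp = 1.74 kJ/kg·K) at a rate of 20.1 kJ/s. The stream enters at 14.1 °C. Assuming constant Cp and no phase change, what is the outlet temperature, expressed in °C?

T_out = 45.3 °C

Q = 20.1 kJ/s = 1206 kJ/min
ΔT = Q/(ṁ·Cp) = 1206/(22.2×1.74) = 31.221 K
T_out = 14.1 + 31.221 = 45.321 °C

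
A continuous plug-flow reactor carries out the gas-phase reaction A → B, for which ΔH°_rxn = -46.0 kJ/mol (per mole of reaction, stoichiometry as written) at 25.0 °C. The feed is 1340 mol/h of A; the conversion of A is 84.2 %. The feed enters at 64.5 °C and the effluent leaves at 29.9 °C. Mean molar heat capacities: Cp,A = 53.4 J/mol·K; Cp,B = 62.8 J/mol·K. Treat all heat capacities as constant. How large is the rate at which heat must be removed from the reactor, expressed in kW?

Extent of reaction ξ = 0.842 × 1340 = 1128.3 mol/h
Reaction term: ξ·ΔH°_rxn = 1128.3 × -46.0 = -51901 kJ/h
Sensible, feed 64.5→25 °C: -2826.5 kJ/h
Outlet flows (mol/h): A 211.72, B 1128.3
Sensible, products 25→29.9 °C: 402.59 kJ/h
Q = ΔH = -54325 kJ/h = -15.09 kW
Heat removed = 15.09 kW

Q_out = 15.1 kW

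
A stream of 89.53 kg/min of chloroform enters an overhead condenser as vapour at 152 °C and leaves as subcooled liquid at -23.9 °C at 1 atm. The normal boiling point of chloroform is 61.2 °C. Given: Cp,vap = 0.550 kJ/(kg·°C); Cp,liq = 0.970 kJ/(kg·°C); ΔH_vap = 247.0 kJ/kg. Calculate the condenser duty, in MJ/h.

Q_c = 2040 MJ/h

vapour 152→61.2 °C: -49.94 kJ/kg
condensation at 61.2 °C: -247 kJ/kg
liquid 61.2→-23.9 °C: -82.547 kJ/kg
Δh = -49.94 + -247 + -82.547 = -379.49 kJ/kg
Q = ṁ·Δh = 89.53 kg/min × -379.49 kJ/kg = -33975 kJ/min
|Q| = 566.26 kW = 2038.5 MJ/h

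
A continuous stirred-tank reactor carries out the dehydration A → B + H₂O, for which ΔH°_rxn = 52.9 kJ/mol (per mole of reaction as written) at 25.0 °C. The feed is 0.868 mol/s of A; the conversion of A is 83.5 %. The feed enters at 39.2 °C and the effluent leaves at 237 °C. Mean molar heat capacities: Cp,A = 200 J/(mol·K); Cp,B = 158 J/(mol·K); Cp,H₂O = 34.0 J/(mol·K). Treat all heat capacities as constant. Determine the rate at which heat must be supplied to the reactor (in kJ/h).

Q_in = 257000 kJ/h

Extent of reaction ξ = 0.835 × 0.868 = 0.72478 mol/s
Reaction term: ξ·ΔH°_rxn = 0.72478 × 52.9 = 38.341 kJ/s
Sensible, feed 39.2→25 °C: -2.4651 kJ/s
Outlet flows (mol/s): A 0.14322, B 0.72478, H₂O 0.72478
Sensible, products 25→237 °C: 35.574 kJ/s
Q = ΔH = 71.45 kJ/s = 71.45 kW
Heat supplied = 257220 kJ/h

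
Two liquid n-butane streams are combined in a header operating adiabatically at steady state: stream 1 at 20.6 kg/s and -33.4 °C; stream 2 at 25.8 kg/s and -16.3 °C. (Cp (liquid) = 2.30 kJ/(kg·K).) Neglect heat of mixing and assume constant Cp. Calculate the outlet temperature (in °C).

T_out = -23.9 °C

Adiabatic, steady state ⇒ Σ ṁᵢCp,ᵢ(T_out − Tᵢ) = 0
T_out = Σ ṁᵢCp,ᵢTᵢ / Σ ṁᵢCp,ᵢ
      = -2549.7 / 106.72 = -23.892 °C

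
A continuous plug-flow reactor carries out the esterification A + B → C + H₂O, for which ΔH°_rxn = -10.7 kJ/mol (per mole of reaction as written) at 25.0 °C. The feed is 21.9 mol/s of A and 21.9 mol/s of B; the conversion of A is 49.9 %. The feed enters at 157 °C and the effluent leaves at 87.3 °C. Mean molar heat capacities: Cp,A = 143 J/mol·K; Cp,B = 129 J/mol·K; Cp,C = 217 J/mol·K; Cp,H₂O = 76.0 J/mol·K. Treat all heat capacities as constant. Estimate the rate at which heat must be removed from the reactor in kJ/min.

Q_out = 31100 kJ/min

Extent of reaction ξ = 0.499 × 21.9 = 10.928 mol/s
Reaction term: ξ·ΔH°_rxn = 10.928 × -10.7 = -116.93 kJ/s
Sensible, feed 157→25 °C: -786.3 kJ/s
Outlet flows (mol/s): A 10.972, B 10.972, C 10.928, H₂O 10.928
Sensible, products 25→87.3 °C: 385.41 kJ/s
Q = ΔH = -517.82 kJ/s = -517.82 kW
Heat removed = 31069 kJ/min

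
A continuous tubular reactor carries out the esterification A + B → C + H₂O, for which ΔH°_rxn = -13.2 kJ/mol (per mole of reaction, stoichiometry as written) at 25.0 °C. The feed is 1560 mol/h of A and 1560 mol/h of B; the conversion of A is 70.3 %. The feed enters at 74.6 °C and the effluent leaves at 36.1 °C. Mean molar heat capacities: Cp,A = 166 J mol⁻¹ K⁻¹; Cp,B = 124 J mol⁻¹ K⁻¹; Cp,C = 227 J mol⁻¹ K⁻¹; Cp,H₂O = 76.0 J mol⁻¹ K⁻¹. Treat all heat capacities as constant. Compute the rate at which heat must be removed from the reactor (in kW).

Extent of reaction ξ = 0.703 × 1560 = 1096.7 mol/h
Reaction term: ξ·ΔH°_rxn = 1096.7 × -13.2 = -14476 kJ/h
Sensible, feed 74.6→25 °C: -22439 kJ/h
Outlet flows (mol/h): A 463.32, B 463.32, C 1096.7, H₂O 1096.7
Sensible, products 25→36.1 °C: 5179.9 kJ/h
Q = ΔH = -31735 kJ/h = -8.8154 kW
Heat removed = 8.8154 kW

Q_out = 8.82 kW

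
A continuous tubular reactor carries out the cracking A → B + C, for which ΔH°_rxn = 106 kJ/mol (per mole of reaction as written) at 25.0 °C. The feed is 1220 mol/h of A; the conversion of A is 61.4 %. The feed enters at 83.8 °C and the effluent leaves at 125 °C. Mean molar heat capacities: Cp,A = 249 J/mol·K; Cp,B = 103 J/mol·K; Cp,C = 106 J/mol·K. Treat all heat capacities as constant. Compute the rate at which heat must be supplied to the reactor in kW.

Extent of reaction ξ = 0.614 × 1220 = 749.08 mol/h
Reaction term: ξ·ΔH°_rxn = 749.08 × 106 = 79402 kJ/h
Sensible, feed 83.8→25 °C: -17862 kJ/h
Outlet flows (mol/h): A 470.92, B 749.08, C 749.08
Sensible, products 25→125 °C: 27382 kJ/h
Q = ΔH = 88922 kJ/h = 24.701 kW
Heat supplied = 24.701 kW

Q_in = 24.7 kW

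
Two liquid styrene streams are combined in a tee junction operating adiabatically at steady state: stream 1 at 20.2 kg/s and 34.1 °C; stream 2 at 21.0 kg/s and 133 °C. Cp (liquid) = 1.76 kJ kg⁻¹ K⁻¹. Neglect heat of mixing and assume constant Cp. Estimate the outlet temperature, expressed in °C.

T_out = 84.5 °C

Adiabatic, steady state ⇒ Σ ṁᵢCp,ᵢ(T_out − Tᵢ) = 0
Σ ṁᵢCp,ᵢTᵢ = 20.2×1.76×34.1 + 21.0×1.76×133 = 6128
Σ ṁᵢCp,ᵢ = 20.2×1.76 + 21.0×1.76 = 72.512
T_out = 6128 / 72.512 = 84.51 °C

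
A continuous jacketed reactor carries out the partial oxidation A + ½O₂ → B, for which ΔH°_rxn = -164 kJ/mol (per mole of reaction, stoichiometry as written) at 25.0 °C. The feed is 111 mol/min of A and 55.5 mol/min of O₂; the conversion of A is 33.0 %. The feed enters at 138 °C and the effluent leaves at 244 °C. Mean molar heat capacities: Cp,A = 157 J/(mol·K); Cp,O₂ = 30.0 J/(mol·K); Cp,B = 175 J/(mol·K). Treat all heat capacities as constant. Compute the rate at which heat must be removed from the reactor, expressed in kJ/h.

Q_out = 238000 kJ/h

Extent of reaction ξ = 0.330 × 111 = 36.63 mol/min
Reaction term: ξ·ΔH°_rxn = 36.63 × -164 = -6007.3 kJ/min
Sensible, feed 138→25 °C: -2157.4 kJ/min
Outlet flows (mol/min): A 74.37, O₂ 37.185, B 36.63
Sensible, products 25→244 °C: 4205.2 kJ/min
Q = ΔH = -3959.5 kJ/min = -65.992 kW
Heat removed = 237570 kJ/h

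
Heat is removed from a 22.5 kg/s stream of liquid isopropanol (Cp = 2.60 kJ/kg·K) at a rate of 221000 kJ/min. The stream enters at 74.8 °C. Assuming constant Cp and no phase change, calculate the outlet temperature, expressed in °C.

Q = 221000 kJ/min = 3683.3 kJ/s
ΔT = Q/(ṁ·Cp) = 3683.3/(22.5×2.60) = 62.963 K
T_out = 74.8 − 62.963 = 11.837 °C

T_out = 11.8 °C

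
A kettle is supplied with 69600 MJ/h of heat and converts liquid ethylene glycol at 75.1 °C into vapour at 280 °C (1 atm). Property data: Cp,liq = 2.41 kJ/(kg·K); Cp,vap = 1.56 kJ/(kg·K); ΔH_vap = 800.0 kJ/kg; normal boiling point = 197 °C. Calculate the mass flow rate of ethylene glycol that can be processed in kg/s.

ṁ = 15.8 kg/s

Δh = 2.41×(197−75.1) + 800.0 + 1.56×(280−197) = 1223.3 kJ/kg
Q = 69600 MJ/h = 19333 kJ/s = 19333 kJ/s
ṁ = Q/Δh = 19333 / 1223.3 = 15.805 kg/s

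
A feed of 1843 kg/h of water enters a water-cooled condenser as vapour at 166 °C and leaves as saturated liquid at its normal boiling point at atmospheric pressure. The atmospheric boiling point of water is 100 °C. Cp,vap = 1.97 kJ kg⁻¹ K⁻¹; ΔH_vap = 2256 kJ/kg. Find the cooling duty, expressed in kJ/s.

Q_c = 1220 kJ/s

vapour 166→100 °C: -130.02 kJ/kg
condensation at 100 °C: -2256 kJ/kg
Δh = -130.02 + -2256 = -2386 kJ/kg
Q = ṁ·Δh = 1843 kg/h × -2386 kJ/kg = -4.3974e+06 kJ/h
|Q| = 1221.5 kW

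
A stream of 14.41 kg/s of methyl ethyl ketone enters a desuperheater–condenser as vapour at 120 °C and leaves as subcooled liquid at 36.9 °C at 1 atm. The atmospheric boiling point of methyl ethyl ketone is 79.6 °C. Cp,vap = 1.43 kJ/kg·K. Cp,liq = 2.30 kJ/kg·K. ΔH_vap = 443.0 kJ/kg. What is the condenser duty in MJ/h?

vapour 120→79.6 °C: -57.772 kJ/kg
condensation at 79.6 °C: -443 kJ/kg
liquid 79.6→36.9 °C: -98.21 kJ/kg
Δh = -57.772 + -443 + -98.21 = -598.98 kJ/kg
Q = ṁ·Δh = 14.41 kg/s × -598.98 kJ/kg = -8631.3 kJ/s
|Q| = 8631.3 kW = 31073 MJ/h

Q_c = 31100 MJ/h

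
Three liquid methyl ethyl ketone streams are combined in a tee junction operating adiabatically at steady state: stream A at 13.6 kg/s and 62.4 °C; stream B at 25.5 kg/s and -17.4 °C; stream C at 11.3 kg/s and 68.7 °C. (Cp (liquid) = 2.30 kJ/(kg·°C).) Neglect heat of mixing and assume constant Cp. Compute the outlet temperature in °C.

Adiabatic, steady state ⇒ Σ ṁᵢCp,ᵢ(T_out − Tᵢ) = 0
T_out = Σ ṁᵢCp,ᵢTᵢ / Σ ṁᵢCp,ᵢ
      = 2716.9 / 115.92 = 23.438 °C

T_out = 23.4 °C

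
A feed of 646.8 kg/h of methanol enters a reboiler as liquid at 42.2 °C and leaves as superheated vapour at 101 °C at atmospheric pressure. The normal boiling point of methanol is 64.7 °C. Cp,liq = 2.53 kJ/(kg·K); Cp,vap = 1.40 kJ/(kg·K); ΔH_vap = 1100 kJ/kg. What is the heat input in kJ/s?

Q = 217 kJ/s

liquid 42.2→64.7 °C: 56.925 kJ/kg
vaporisation at 64.7 °C: 1100 kJ/kg
vapour 64.7→101 °C: 50.82 kJ/kg
Δh = 56.925 + 1100 + 50.82 = 1207.7 kJ/kg
Q = ṁ·Δh = 646.8 kg/h × 1207.7 kJ/kg = 781170 kJ/h
|Q| = 216.99 kW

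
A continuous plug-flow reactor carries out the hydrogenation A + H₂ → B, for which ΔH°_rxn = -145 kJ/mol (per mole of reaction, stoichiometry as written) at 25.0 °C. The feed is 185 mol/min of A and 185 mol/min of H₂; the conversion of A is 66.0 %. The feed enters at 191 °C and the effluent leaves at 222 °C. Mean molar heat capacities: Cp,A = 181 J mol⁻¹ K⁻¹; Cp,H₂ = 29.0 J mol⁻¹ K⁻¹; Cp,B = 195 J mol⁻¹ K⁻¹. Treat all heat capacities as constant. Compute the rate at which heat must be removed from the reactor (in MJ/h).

Q_out = 1010 MJ/h

Extent of reaction ξ = 0.660 × 185 = 122.1 mol/min
Reaction term: ξ·ΔH°_rxn = 122.1 × -145 = -17704 kJ/min
Sensible, feed 191→25 °C: -6449.1 kJ/min
Outlet flows (mol/min): A 62.9, H₂ 62.9, B 122.1
Sensible, products 25→222 °C: 7292.6 kJ/min
Q = ΔH = -16861 kJ/min = -281.02 kW
Heat removed = 1011.7 MJ/h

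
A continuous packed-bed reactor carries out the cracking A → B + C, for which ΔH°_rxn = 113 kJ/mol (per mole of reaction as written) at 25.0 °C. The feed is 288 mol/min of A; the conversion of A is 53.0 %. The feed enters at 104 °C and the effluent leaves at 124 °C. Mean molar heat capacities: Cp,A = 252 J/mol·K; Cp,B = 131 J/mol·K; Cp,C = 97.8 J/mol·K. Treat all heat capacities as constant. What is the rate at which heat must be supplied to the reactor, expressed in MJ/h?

Q_in = 1100 MJ/h

Extent of reaction ξ = 0.530 × 288 = 152.64 mol/min
Reaction term: ξ·ΔH°_rxn = 152.64 × 113 = 17248 kJ/min
Sensible, feed 104→25 °C: -5733.5 kJ/min
Outlet flows (mol/min): A 135.36, B 152.64, C 152.64
Sensible, products 25→124 °C: 6834.4 kJ/min
Q = ΔH = 18349 kJ/min = 305.82 kW
Heat supplied = 1101 MJ/h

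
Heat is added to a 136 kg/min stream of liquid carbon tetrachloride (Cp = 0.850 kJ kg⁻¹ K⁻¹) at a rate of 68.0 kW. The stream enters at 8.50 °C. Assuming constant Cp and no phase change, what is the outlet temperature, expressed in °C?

T_out = 43.8 °C

Q = 68.0 kW = 4080 kJ/min
ΔT = Q/(ṁ·Cp) = 4080/(136×0.850) = 35.294 K
T_out = 8.50 + 35.294 = 43.794 °C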